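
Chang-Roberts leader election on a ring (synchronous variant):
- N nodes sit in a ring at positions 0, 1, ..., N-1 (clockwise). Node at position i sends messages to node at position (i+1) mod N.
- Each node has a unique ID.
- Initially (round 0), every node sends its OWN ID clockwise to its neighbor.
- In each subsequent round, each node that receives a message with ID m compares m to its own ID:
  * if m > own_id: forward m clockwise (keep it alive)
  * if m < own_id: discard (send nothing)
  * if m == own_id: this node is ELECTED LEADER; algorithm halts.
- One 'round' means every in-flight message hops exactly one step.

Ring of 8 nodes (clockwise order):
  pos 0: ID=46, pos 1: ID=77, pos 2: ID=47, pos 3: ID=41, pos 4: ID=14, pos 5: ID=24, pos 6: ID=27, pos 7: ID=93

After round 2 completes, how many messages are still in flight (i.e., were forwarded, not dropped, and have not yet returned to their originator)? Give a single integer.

Round 1: pos1(id77) recv 46: drop; pos2(id47) recv 77: fwd; pos3(id41) recv 47: fwd; pos4(id14) recv 41: fwd; pos5(id24) recv 14: drop; pos6(id27) recv 24: drop; pos7(id93) recv 27: drop; pos0(id46) recv 93: fwd
Round 2: pos3(id41) recv 77: fwd; pos4(id14) recv 47: fwd; pos5(id24) recv 41: fwd; pos1(id77) recv 93: fwd
After round 2: 4 messages still in flight

Answer: 4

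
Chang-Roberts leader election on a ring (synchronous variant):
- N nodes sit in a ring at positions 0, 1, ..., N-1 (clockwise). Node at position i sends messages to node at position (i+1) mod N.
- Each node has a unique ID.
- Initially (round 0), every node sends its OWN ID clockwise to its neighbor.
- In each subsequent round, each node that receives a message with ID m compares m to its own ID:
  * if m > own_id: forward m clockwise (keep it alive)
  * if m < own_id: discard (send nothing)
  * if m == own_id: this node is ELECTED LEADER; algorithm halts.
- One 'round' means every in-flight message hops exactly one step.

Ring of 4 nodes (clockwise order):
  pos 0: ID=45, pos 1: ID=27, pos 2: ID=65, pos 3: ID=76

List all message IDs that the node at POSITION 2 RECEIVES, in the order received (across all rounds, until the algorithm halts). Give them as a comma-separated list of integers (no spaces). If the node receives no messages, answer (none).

Answer: 27,45,76

Derivation:
Round 1: pos1(id27) recv 45: fwd; pos2(id65) recv 27: drop; pos3(id76) recv 65: drop; pos0(id45) recv 76: fwd
Round 2: pos2(id65) recv 45: drop; pos1(id27) recv 76: fwd
Round 3: pos2(id65) recv 76: fwd
Round 4: pos3(id76) recv 76: ELECTED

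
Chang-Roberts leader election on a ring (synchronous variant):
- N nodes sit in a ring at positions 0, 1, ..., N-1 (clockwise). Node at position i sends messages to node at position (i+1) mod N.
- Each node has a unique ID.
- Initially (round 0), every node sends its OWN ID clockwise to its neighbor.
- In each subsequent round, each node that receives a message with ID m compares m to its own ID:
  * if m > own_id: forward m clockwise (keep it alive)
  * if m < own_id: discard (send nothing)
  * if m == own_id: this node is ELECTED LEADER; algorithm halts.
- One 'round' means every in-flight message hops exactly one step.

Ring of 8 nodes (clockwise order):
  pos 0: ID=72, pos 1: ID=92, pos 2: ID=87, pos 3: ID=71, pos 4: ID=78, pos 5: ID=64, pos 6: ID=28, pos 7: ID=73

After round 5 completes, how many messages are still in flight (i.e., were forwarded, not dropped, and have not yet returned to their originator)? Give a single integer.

Round 1: pos1(id92) recv 72: drop; pos2(id87) recv 92: fwd; pos3(id71) recv 87: fwd; pos4(id78) recv 71: drop; pos5(id64) recv 78: fwd; pos6(id28) recv 64: fwd; pos7(id73) recv 28: drop; pos0(id72) recv 73: fwd
Round 2: pos3(id71) recv 92: fwd; pos4(id78) recv 87: fwd; pos6(id28) recv 78: fwd; pos7(id73) recv 64: drop; pos1(id92) recv 73: drop
Round 3: pos4(id78) recv 92: fwd; pos5(id64) recv 87: fwd; pos7(id73) recv 78: fwd
Round 4: pos5(id64) recv 92: fwd; pos6(id28) recv 87: fwd; pos0(id72) recv 78: fwd
Round 5: pos6(id28) recv 92: fwd; pos7(id73) recv 87: fwd; pos1(id92) recv 78: drop
After round 5: 2 messages still in flight

Answer: 2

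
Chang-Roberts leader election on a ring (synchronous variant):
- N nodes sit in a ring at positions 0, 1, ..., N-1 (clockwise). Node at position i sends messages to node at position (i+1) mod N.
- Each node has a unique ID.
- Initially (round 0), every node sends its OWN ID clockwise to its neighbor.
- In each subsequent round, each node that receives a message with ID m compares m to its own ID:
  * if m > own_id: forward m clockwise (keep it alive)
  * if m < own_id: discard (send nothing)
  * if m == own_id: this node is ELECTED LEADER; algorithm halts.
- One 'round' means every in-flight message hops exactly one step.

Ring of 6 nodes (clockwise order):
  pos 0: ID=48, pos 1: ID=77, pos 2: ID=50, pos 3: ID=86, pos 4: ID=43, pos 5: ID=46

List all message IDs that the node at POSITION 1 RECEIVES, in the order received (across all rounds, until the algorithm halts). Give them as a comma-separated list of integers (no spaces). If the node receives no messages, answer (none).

Round 1: pos1(id77) recv 48: drop; pos2(id50) recv 77: fwd; pos3(id86) recv 50: drop; pos4(id43) recv 86: fwd; pos5(id46) recv 43: drop; pos0(id48) recv 46: drop
Round 2: pos3(id86) recv 77: drop; pos5(id46) recv 86: fwd
Round 3: pos0(id48) recv 86: fwd
Round 4: pos1(id77) recv 86: fwd
Round 5: pos2(id50) recv 86: fwd
Round 6: pos3(id86) recv 86: ELECTED

Answer: 48,86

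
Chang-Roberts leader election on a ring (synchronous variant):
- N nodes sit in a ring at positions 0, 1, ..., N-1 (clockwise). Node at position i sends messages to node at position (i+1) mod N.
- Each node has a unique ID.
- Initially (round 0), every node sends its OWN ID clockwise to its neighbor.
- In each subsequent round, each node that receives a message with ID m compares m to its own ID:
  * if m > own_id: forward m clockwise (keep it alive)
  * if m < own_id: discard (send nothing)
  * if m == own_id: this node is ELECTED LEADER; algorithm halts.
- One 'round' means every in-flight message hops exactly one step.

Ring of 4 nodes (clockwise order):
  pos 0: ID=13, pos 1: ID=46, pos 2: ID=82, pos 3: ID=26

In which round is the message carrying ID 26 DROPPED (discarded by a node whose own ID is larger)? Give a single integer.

Answer: 2

Derivation:
Round 1: pos1(id46) recv 13: drop; pos2(id82) recv 46: drop; pos3(id26) recv 82: fwd; pos0(id13) recv 26: fwd
Round 2: pos0(id13) recv 82: fwd; pos1(id46) recv 26: drop
Round 3: pos1(id46) recv 82: fwd
Round 4: pos2(id82) recv 82: ELECTED
Message ID 26 originates at pos 3; dropped at pos 1 in round 2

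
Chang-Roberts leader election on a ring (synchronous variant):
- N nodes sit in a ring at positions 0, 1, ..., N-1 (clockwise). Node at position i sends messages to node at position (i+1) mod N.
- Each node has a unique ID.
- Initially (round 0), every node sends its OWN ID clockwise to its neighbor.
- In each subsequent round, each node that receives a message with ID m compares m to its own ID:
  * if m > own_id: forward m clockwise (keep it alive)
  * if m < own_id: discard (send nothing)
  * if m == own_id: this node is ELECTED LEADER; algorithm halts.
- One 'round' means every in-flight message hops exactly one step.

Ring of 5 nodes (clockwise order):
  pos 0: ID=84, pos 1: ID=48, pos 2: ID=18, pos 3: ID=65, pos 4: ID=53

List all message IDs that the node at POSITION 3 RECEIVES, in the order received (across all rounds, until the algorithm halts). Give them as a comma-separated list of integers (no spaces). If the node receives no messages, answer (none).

Answer: 18,48,84

Derivation:
Round 1: pos1(id48) recv 84: fwd; pos2(id18) recv 48: fwd; pos3(id65) recv 18: drop; pos4(id53) recv 65: fwd; pos0(id84) recv 53: drop
Round 2: pos2(id18) recv 84: fwd; pos3(id65) recv 48: drop; pos0(id84) recv 65: drop
Round 3: pos3(id65) recv 84: fwd
Round 4: pos4(id53) recv 84: fwd
Round 5: pos0(id84) recv 84: ELECTED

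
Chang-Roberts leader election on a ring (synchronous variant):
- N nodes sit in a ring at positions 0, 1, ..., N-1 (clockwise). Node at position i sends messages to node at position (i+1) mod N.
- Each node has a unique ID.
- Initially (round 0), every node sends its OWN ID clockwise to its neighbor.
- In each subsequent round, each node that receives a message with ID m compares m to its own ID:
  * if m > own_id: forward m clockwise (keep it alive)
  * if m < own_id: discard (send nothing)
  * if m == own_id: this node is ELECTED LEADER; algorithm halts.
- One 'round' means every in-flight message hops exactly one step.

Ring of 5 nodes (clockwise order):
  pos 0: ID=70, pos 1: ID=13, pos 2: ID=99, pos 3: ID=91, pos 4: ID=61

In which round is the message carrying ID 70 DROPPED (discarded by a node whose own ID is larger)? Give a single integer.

Round 1: pos1(id13) recv 70: fwd; pos2(id99) recv 13: drop; pos3(id91) recv 99: fwd; pos4(id61) recv 91: fwd; pos0(id70) recv 61: drop
Round 2: pos2(id99) recv 70: drop; pos4(id61) recv 99: fwd; pos0(id70) recv 91: fwd
Round 3: pos0(id70) recv 99: fwd; pos1(id13) recv 91: fwd
Round 4: pos1(id13) recv 99: fwd; pos2(id99) recv 91: drop
Round 5: pos2(id99) recv 99: ELECTED
Message ID 70 originates at pos 0; dropped at pos 2 in round 2

Answer: 2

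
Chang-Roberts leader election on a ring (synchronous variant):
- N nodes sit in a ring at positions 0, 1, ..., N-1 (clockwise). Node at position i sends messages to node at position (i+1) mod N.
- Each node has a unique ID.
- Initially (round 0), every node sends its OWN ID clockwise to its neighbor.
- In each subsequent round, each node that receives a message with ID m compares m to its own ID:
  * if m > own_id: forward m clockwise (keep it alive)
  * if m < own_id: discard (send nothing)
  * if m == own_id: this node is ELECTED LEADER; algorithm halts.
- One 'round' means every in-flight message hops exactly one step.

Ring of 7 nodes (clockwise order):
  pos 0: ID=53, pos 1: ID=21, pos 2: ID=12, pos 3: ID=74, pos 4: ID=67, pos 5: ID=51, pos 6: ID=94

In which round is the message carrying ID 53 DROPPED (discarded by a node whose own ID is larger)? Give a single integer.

Round 1: pos1(id21) recv 53: fwd; pos2(id12) recv 21: fwd; pos3(id74) recv 12: drop; pos4(id67) recv 74: fwd; pos5(id51) recv 67: fwd; pos6(id94) recv 51: drop; pos0(id53) recv 94: fwd
Round 2: pos2(id12) recv 53: fwd; pos3(id74) recv 21: drop; pos5(id51) recv 74: fwd; pos6(id94) recv 67: drop; pos1(id21) recv 94: fwd
Round 3: pos3(id74) recv 53: drop; pos6(id94) recv 74: drop; pos2(id12) recv 94: fwd
Round 4: pos3(id74) recv 94: fwd
Round 5: pos4(id67) recv 94: fwd
Round 6: pos5(id51) recv 94: fwd
Round 7: pos6(id94) recv 94: ELECTED
Message ID 53 originates at pos 0; dropped at pos 3 in round 3

Answer: 3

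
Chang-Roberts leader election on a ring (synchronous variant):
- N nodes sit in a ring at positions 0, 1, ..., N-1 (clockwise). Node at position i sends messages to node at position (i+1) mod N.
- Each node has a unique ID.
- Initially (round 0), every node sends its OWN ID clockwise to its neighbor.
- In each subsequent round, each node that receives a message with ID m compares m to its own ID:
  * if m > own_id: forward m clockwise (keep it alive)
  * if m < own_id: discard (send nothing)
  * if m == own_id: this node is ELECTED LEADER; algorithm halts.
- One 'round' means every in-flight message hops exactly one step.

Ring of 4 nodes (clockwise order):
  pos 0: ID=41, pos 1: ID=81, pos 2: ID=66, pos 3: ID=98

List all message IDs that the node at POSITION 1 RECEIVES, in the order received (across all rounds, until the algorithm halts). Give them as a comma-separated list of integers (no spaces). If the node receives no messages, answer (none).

Round 1: pos1(id81) recv 41: drop; pos2(id66) recv 81: fwd; pos3(id98) recv 66: drop; pos0(id41) recv 98: fwd
Round 2: pos3(id98) recv 81: drop; pos1(id81) recv 98: fwd
Round 3: pos2(id66) recv 98: fwd
Round 4: pos3(id98) recv 98: ELECTED

Answer: 41,98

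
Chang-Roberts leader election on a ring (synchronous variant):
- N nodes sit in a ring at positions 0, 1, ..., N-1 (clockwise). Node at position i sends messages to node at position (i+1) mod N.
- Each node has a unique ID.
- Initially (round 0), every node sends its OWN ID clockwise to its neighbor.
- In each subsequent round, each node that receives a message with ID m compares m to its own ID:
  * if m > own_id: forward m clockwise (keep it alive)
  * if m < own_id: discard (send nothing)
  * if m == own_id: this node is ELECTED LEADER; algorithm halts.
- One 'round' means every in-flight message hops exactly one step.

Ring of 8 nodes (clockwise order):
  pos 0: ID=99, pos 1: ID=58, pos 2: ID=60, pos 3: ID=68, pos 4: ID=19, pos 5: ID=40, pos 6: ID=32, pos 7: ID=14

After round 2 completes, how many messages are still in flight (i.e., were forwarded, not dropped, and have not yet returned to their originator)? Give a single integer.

Answer: 3

Derivation:
Round 1: pos1(id58) recv 99: fwd; pos2(id60) recv 58: drop; pos3(id68) recv 60: drop; pos4(id19) recv 68: fwd; pos5(id40) recv 19: drop; pos6(id32) recv 40: fwd; pos7(id14) recv 32: fwd; pos0(id99) recv 14: drop
Round 2: pos2(id60) recv 99: fwd; pos5(id40) recv 68: fwd; pos7(id14) recv 40: fwd; pos0(id99) recv 32: drop
After round 2: 3 messages still in flight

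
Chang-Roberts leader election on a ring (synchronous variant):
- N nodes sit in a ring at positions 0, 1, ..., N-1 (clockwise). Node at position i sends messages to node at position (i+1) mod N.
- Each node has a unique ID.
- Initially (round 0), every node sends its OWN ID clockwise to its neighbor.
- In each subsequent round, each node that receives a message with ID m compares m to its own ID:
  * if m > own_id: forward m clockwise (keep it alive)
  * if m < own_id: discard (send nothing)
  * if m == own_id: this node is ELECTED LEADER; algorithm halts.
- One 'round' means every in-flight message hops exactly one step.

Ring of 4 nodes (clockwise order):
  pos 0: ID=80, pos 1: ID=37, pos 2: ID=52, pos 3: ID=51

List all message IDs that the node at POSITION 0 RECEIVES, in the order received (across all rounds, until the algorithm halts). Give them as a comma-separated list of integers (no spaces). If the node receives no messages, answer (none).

Round 1: pos1(id37) recv 80: fwd; pos2(id52) recv 37: drop; pos3(id51) recv 52: fwd; pos0(id80) recv 51: drop
Round 2: pos2(id52) recv 80: fwd; pos0(id80) recv 52: drop
Round 3: pos3(id51) recv 80: fwd
Round 4: pos0(id80) recv 80: ELECTED

Answer: 51,52,80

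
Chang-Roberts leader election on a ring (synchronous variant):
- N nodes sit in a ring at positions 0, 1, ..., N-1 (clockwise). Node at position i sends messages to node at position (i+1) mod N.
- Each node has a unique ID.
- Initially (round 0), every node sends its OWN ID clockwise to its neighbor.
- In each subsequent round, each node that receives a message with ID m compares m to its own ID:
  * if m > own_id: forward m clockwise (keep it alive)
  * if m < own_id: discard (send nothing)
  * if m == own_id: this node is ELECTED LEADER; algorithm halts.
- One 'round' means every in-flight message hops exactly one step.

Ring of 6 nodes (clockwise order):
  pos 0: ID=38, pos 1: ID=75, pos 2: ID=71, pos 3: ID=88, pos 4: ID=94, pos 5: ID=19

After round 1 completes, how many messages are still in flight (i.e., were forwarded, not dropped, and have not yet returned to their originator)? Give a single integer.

Round 1: pos1(id75) recv 38: drop; pos2(id71) recv 75: fwd; pos3(id88) recv 71: drop; pos4(id94) recv 88: drop; pos5(id19) recv 94: fwd; pos0(id38) recv 19: drop
After round 1: 2 messages still in flight

Answer: 2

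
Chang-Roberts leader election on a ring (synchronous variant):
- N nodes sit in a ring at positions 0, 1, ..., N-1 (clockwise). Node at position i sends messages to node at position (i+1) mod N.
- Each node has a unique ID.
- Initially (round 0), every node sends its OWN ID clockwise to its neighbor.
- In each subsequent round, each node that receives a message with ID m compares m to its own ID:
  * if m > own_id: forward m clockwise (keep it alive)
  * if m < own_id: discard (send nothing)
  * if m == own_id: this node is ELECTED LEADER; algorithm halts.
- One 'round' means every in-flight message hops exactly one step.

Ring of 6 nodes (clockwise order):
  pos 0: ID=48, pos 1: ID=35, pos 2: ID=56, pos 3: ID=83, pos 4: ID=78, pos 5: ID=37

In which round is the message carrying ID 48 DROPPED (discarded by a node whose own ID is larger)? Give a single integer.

Answer: 2

Derivation:
Round 1: pos1(id35) recv 48: fwd; pos2(id56) recv 35: drop; pos3(id83) recv 56: drop; pos4(id78) recv 83: fwd; pos5(id37) recv 78: fwd; pos0(id48) recv 37: drop
Round 2: pos2(id56) recv 48: drop; pos5(id37) recv 83: fwd; pos0(id48) recv 78: fwd
Round 3: pos0(id48) recv 83: fwd; pos1(id35) recv 78: fwd
Round 4: pos1(id35) recv 83: fwd; pos2(id56) recv 78: fwd
Round 5: pos2(id56) recv 83: fwd; pos3(id83) recv 78: drop
Round 6: pos3(id83) recv 83: ELECTED
Message ID 48 originates at pos 0; dropped at pos 2 in round 2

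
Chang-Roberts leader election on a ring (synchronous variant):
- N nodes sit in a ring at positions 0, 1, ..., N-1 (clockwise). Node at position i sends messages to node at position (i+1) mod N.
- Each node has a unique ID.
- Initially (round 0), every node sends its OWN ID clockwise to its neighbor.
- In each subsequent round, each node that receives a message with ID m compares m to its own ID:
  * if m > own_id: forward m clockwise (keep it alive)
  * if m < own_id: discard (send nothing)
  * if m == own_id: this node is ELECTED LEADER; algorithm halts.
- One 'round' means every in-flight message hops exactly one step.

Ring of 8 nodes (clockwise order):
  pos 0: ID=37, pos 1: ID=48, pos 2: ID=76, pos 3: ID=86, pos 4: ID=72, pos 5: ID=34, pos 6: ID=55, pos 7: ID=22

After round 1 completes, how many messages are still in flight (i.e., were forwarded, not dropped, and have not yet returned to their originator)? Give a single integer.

Answer: 3

Derivation:
Round 1: pos1(id48) recv 37: drop; pos2(id76) recv 48: drop; pos3(id86) recv 76: drop; pos4(id72) recv 86: fwd; pos5(id34) recv 72: fwd; pos6(id55) recv 34: drop; pos7(id22) recv 55: fwd; pos0(id37) recv 22: drop
After round 1: 3 messages still in flight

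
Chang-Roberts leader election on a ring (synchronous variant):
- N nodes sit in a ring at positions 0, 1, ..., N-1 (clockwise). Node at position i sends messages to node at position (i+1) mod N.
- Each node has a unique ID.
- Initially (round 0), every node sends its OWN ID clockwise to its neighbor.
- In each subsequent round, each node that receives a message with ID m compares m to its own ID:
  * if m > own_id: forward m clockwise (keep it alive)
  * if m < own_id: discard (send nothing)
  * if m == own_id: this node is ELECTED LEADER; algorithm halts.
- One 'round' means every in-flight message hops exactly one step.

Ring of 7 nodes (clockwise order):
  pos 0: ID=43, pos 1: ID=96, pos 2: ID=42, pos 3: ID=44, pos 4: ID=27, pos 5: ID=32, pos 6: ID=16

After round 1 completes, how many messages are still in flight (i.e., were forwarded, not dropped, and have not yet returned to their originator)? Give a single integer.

Answer: 3

Derivation:
Round 1: pos1(id96) recv 43: drop; pos2(id42) recv 96: fwd; pos3(id44) recv 42: drop; pos4(id27) recv 44: fwd; pos5(id32) recv 27: drop; pos6(id16) recv 32: fwd; pos0(id43) recv 16: drop
After round 1: 3 messages still in flight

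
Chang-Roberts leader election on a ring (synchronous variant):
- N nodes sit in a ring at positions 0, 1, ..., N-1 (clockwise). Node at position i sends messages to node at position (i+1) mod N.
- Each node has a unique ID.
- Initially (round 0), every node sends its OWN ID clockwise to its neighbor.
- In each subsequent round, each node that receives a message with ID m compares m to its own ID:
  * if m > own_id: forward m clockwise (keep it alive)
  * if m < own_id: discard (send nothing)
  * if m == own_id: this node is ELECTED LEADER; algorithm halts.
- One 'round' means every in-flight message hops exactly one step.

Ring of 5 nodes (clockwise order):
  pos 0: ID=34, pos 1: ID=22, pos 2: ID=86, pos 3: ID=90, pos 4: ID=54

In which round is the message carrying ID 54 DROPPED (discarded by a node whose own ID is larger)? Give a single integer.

Round 1: pos1(id22) recv 34: fwd; pos2(id86) recv 22: drop; pos3(id90) recv 86: drop; pos4(id54) recv 90: fwd; pos0(id34) recv 54: fwd
Round 2: pos2(id86) recv 34: drop; pos0(id34) recv 90: fwd; pos1(id22) recv 54: fwd
Round 3: pos1(id22) recv 90: fwd; pos2(id86) recv 54: drop
Round 4: pos2(id86) recv 90: fwd
Round 5: pos3(id90) recv 90: ELECTED
Message ID 54 originates at pos 4; dropped at pos 2 in round 3

Answer: 3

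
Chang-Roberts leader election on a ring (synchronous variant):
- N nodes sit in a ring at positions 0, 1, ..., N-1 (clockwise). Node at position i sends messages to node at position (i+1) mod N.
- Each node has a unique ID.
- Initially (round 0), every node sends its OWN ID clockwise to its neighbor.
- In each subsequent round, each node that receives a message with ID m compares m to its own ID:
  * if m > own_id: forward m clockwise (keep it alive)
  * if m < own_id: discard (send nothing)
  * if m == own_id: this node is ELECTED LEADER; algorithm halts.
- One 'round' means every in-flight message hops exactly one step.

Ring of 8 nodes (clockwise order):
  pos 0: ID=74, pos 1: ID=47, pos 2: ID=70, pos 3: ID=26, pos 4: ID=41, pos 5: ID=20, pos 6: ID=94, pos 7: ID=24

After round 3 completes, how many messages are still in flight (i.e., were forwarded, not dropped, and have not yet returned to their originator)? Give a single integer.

Round 1: pos1(id47) recv 74: fwd; pos2(id70) recv 47: drop; pos3(id26) recv 70: fwd; pos4(id41) recv 26: drop; pos5(id20) recv 41: fwd; pos6(id94) recv 20: drop; pos7(id24) recv 94: fwd; pos0(id74) recv 24: drop
Round 2: pos2(id70) recv 74: fwd; pos4(id41) recv 70: fwd; pos6(id94) recv 41: drop; pos0(id74) recv 94: fwd
Round 3: pos3(id26) recv 74: fwd; pos5(id20) recv 70: fwd; pos1(id47) recv 94: fwd
After round 3: 3 messages still in flight

Answer: 3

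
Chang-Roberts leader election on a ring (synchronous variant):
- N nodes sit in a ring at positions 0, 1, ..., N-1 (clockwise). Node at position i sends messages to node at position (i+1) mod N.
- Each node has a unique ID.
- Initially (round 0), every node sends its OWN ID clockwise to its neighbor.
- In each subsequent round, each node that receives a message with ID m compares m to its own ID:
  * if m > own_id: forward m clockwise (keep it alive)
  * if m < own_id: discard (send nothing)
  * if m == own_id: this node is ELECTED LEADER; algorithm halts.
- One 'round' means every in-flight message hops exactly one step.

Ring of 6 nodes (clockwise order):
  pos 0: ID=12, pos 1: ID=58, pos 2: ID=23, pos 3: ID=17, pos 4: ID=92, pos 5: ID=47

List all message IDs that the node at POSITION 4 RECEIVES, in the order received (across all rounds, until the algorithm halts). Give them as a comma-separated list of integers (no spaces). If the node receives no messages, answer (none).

Answer: 17,23,58,92

Derivation:
Round 1: pos1(id58) recv 12: drop; pos2(id23) recv 58: fwd; pos3(id17) recv 23: fwd; pos4(id92) recv 17: drop; pos5(id47) recv 92: fwd; pos0(id12) recv 47: fwd
Round 2: pos3(id17) recv 58: fwd; pos4(id92) recv 23: drop; pos0(id12) recv 92: fwd; pos1(id58) recv 47: drop
Round 3: pos4(id92) recv 58: drop; pos1(id58) recv 92: fwd
Round 4: pos2(id23) recv 92: fwd
Round 5: pos3(id17) recv 92: fwd
Round 6: pos4(id92) recv 92: ELECTED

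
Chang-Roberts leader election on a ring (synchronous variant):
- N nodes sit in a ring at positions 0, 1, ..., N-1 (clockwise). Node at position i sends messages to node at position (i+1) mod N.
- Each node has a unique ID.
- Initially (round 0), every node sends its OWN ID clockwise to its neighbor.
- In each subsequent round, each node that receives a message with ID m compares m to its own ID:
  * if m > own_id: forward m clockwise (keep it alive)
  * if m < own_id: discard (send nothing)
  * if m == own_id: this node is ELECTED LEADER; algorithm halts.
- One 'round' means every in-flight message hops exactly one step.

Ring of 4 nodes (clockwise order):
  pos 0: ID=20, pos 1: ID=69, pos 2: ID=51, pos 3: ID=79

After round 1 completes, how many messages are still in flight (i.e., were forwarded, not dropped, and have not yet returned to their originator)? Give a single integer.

Round 1: pos1(id69) recv 20: drop; pos2(id51) recv 69: fwd; pos3(id79) recv 51: drop; pos0(id20) recv 79: fwd
After round 1: 2 messages still in flight

Answer: 2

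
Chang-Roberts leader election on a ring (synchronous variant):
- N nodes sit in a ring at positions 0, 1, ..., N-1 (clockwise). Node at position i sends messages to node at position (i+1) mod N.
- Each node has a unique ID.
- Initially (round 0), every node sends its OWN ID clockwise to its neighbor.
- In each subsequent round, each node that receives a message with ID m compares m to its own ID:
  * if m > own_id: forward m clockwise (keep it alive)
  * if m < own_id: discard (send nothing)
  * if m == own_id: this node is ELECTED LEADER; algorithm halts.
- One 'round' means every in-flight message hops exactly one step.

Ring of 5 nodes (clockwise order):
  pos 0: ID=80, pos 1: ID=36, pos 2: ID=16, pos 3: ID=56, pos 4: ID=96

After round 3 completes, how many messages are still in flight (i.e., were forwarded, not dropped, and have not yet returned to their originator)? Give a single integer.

Round 1: pos1(id36) recv 80: fwd; pos2(id16) recv 36: fwd; pos3(id56) recv 16: drop; pos4(id96) recv 56: drop; pos0(id80) recv 96: fwd
Round 2: pos2(id16) recv 80: fwd; pos3(id56) recv 36: drop; pos1(id36) recv 96: fwd
Round 3: pos3(id56) recv 80: fwd; pos2(id16) recv 96: fwd
After round 3: 2 messages still in flight

Answer: 2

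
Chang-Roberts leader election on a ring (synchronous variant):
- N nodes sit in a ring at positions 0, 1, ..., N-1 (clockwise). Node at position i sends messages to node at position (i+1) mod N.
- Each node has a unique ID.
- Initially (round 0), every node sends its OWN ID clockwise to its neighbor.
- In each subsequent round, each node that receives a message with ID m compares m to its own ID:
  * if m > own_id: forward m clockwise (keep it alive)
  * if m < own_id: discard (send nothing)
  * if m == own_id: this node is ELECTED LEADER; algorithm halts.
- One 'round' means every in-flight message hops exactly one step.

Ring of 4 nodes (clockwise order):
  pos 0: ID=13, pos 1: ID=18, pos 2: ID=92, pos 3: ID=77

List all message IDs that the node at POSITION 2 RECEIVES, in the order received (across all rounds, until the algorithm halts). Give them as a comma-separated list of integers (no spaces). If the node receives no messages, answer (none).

Round 1: pos1(id18) recv 13: drop; pos2(id92) recv 18: drop; pos3(id77) recv 92: fwd; pos0(id13) recv 77: fwd
Round 2: pos0(id13) recv 92: fwd; pos1(id18) recv 77: fwd
Round 3: pos1(id18) recv 92: fwd; pos2(id92) recv 77: drop
Round 4: pos2(id92) recv 92: ELECTED

Answer: 18,77,92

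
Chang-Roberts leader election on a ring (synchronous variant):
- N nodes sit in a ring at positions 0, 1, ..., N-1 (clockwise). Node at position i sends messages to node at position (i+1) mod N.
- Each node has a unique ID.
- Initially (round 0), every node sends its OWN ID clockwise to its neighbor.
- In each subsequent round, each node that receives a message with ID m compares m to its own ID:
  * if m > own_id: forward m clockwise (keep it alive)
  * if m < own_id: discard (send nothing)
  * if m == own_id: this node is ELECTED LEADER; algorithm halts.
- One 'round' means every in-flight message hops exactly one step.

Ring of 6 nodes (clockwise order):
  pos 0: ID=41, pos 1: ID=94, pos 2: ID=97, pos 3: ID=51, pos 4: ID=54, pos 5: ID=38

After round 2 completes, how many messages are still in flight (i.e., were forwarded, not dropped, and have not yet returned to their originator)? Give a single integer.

Round 1: pos1(id94) recv 41: drop; pos2(id97) recv 94: drop; pos3(id51) recv 97: fwd; pos4(id54) recv 51: drop; pos5(id38) recv 54: fwd; pos0(id41) recv 38: drop
Round 2: pos4(id54) recv 97: fwd; pos0(id41) recv 54: fwd
After round 2: 2 messages still in flight

Answer: 2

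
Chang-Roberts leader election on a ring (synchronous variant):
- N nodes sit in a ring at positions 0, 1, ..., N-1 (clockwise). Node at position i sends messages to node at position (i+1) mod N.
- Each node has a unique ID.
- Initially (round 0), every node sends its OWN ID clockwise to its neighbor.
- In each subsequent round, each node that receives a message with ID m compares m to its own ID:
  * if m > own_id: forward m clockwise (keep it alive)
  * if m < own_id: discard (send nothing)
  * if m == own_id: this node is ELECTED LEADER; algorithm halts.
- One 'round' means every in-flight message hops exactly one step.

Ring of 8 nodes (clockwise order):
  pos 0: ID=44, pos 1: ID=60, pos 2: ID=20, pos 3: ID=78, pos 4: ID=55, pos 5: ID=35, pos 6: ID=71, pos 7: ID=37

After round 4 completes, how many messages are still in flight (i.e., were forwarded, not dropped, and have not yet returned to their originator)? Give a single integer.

Answer: 2

Derivation:
Round 1: pos1(id60) recv 44: drop; pos2(id20) recv 60: fwd; pos3(id78) recv 20: drop; pos4(id55) recv 78: fwd; pos5(id35) recv 55: fwd; pos6(id71) recv 35: drop; pos7(id37) recv 71: fwd; pos0(id44) recv 37: drop
Round 2: pos3(id78) recv 60: drop; pos5(id35) recv 78: fwd; pos6(id71) recv 55: drop; pos0(id44) recv 71: fwd
Round 3: pos6(id71) recv 78: fwd; pos1(id60) recv 71: fwd
Round 4: pos7(id37) recv 78: fwd; pos2(id20) recv 71: fwd
After round 4: 2 messages still in flight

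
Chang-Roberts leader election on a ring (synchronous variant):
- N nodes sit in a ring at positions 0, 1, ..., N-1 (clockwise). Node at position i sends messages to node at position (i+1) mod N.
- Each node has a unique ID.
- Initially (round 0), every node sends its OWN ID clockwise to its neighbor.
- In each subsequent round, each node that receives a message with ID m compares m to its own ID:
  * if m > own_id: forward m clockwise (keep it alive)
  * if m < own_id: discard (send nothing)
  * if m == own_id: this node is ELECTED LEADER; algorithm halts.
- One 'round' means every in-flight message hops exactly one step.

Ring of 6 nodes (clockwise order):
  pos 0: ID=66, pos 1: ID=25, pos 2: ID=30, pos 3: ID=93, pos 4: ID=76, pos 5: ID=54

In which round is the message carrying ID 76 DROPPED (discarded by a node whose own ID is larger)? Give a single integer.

Answer: 5

Derivation:
Round 1: pos1(id25) recv 66: fwd; pos2(id30) recv 25: drop; pos3(id93) recv 30: drop; pos4(id76) recv 93: fwd; pos5(id54) recv 76: fwd; pos0(id66) recv 54: drop
Round 2: pos2(id30) recv 66: fwd; pos5(id54) recv 93: fwd; pos0(id66) recv 76: fwd
Round 3: pos3(id93) recv 66: drop; pos0(id66) recv 93: fwd; pos1(id25) recv 76: fwd
Round 4: pos1(id25) recv 93: fwd; pos2(id30) recv 76: fwd
Round 5: pos2(id30) recv 93: fwd; pos3(id93) recv 76: drop
Round 6: pos3(id93) recv 93: ELECTED
Message ID 76 originates at pos 4; dropped at pos 3 in round 5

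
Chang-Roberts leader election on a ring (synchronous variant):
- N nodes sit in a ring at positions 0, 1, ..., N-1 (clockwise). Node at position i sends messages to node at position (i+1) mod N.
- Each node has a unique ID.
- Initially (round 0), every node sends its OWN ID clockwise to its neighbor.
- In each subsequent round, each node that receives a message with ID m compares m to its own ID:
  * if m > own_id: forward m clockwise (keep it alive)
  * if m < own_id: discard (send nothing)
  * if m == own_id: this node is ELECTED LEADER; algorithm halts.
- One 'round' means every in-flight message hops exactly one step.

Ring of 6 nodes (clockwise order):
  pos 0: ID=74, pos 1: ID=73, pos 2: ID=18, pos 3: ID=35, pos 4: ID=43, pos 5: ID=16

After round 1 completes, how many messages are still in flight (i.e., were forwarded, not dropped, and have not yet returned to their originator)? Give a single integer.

Answer: 3

Derivation:
Round 1: pos1(id73) recv 74: fwd; pos2(id18) recv 73: fwd; pos3(id35) recv 18: drop; pos4(id43) recv 35: drop; pos5(id16) recv 43: fwd; pos0(id74) recv 16: drop
After round 1: 3 messages still in flight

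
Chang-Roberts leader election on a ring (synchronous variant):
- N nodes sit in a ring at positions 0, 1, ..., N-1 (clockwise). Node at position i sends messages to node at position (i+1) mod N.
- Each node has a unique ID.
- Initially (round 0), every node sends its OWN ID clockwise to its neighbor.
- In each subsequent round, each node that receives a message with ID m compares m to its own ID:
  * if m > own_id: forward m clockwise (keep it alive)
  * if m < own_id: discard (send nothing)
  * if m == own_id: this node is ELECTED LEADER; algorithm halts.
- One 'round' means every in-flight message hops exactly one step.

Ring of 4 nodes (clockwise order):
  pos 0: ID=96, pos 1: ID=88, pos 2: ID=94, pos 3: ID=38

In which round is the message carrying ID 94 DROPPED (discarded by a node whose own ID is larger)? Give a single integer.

Answer: 2

Derivation:
Round 1: pos1(id88) recv 96: fwd; pos2(id94) recv 88: drop; pos3(id38) recv 94: fwd; pos0(id96) recv 38: drop
Round 2: pos2(id94) recv 96: fwd; pos0(id96) recv 94: drop
Round 3: pos3(id38) recv 96: fwd
Round 4: pos0(id96) recv 96: ELECTED
Message ID 94 originates at pos 2; dropped at pos 0 in round 2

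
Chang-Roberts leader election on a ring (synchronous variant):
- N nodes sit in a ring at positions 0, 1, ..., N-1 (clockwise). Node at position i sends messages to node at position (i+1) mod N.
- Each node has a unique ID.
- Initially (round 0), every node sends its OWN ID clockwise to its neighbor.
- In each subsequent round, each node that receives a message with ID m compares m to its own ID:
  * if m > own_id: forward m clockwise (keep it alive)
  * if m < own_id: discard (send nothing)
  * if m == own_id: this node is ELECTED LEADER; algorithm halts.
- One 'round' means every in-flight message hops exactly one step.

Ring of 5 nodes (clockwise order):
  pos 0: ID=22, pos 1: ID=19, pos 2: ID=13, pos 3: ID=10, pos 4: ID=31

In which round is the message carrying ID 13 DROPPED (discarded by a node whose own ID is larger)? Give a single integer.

Answer: 2

Derivation:
Round 1: pos1(id19) recv 22: fwd; pos2(id13) recv 19: fwd; pos3(id10) recv 13: fwd; pos4(id31) recv 10: drop; pos0(id22) recv 31: fwd
Round 2: pos2(id13) recv 22: fwd; pos3(id10) recv 19: fwd; pos4(id31) recv 13: drop; pos1(id19) recv 31: fwd
Round 3: pos3(id10) recv 22: fwd; pos4(id31) recv 19: drop; pos2(id13) recv 31: fwd
Round 4: pos4(id31) recv 22: drop; pos3(id10) recv 31: fwd
Round 5: pos4(id31) recv 31: ELECTED
Message ID 13 originates at pos 2; dropped at pos 4 in round 2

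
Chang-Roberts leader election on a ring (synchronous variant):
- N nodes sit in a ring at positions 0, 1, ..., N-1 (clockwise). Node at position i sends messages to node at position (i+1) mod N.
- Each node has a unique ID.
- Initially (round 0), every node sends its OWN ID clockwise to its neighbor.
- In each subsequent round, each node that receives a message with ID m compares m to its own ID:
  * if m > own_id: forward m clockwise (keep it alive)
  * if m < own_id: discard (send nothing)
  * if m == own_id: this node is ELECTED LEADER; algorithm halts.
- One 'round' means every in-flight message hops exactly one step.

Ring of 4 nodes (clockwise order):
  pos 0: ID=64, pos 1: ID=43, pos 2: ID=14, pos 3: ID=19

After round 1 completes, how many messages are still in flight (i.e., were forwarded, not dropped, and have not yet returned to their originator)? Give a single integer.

Answer: 2

Derivation:
Round 1: pos1(id43) recv 64: fwd; pos2(id14) recv 43: fwd; pos3(id19) recv 14: drop; pos0(id64) recv 19: drop
After round 1: 2 messages still in flight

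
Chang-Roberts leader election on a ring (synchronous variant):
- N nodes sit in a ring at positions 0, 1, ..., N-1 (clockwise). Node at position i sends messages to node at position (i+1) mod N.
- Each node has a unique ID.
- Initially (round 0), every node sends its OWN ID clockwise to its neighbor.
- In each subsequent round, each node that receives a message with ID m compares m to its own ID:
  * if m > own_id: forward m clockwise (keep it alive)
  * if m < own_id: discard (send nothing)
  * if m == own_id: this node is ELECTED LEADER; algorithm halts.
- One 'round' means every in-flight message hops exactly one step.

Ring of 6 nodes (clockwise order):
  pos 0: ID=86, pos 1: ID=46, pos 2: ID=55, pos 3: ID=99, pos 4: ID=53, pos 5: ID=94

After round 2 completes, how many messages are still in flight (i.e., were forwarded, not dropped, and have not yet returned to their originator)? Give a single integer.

Answer: 3

Derivation:
Round 1: pos1(id46) recv 86: fwd; pos2(id55) recv 46: drop; pos3(id99) recv 55: drop; pos4(id53) recv 99: fwd; pos5(id94) recv 53: drop; pos0(id86) recv 94: fwd
Round 2: pos2(id55) recv 86: fwd; pos5(id94) recv 99: fwd; pos1(id46) recv 94: fwd
After round 2: 3 messages still in flight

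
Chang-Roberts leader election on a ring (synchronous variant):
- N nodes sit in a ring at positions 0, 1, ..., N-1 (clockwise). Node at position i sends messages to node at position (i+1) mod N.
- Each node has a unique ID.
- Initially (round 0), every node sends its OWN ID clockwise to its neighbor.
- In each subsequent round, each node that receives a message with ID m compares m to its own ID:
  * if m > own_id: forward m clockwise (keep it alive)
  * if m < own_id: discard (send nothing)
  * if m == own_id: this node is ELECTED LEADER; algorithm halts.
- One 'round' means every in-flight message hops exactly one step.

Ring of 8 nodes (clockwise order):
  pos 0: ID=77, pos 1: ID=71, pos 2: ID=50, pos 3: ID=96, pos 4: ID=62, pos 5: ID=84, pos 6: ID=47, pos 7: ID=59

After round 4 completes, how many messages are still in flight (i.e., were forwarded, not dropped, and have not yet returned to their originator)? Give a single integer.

Answer: 2

Derivation:
Round 1: pos1(id71) recv 77: fwd; pos2(id50) recv 71: fwd; pos3(id96) recv 50: drop; pos4(id62) recv 96: fwd; pos5(id84) recv 62: drop; pos6(id47) recv 84: fwd; pos7(id59) recv 47: drop; pos0(id77) recv 59: drop
Round 2: pos2(id50) recv 77: fwd; pos3(id96) recv 71: drop; pos5(id84) recv 96: fwd; pos7(id59) recv 84: fwd
Round 3: pos3(id96) recv 77: drop; pos6(id47) recv 96: fwd; pos0(id77) recv 84: fwd
Round 4: pos7(id59) recv 96: fwd; pos1(id71) recv 84: fwd
After round 4: 2 messages still in flight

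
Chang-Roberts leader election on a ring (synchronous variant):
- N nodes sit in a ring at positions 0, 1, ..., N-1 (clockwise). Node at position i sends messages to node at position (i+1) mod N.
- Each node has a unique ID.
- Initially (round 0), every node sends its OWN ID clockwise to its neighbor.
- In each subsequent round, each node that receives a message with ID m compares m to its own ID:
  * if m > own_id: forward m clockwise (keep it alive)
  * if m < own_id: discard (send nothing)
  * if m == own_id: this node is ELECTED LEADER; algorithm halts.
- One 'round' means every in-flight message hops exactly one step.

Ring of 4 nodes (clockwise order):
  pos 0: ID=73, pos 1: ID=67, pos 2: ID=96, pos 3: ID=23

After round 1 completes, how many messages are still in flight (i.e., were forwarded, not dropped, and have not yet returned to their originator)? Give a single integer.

Round 1: pos1(id67) recv 73: fwd; pos2(id96) recv 67: drop; pos3(id23) recv 96: fwd; pos0(id73) recv 23: drop
After round 1: 2 messages still in flight

Answer: 2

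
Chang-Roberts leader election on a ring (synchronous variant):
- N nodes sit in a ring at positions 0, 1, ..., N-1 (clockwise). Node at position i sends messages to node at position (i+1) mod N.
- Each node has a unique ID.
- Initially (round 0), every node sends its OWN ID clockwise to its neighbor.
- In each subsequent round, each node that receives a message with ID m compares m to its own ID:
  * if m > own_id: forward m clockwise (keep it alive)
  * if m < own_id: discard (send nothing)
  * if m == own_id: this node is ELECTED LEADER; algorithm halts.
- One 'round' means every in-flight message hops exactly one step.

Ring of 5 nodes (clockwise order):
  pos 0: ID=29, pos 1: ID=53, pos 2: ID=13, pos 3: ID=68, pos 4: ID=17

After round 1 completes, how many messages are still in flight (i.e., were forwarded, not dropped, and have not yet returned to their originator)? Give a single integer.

Answer: 2

Derivation:
Round 1: pos1(id53) recv 29: drop; pos2(id13) recv 53: fwd; pos3(id68) recv 13: drop; pos4(id17) recv 68: fwd; pos0(id29) recv 17: drop
After round 1: 2 messages still in flight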